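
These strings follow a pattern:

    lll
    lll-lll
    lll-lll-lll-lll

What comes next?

Every step duplicates the string with '-' between the halves.
Doubling lll-lll-lll-lll with '-' between the halves:

lll-lll-lll-lll-lll-lll-lll-lll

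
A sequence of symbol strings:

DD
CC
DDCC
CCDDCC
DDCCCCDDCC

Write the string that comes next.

CCDDCCDDCCCCDDCC

From term 3 onward, concatenate the second-to-last term with the last: DD·CC = DDCC, CC·DDCC = CCDDCC, …
So term 6 is CCDDCC·DDCCCCDDCC.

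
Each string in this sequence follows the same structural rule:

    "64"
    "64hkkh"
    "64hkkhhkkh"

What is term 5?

64hkkhhkkhhkkhhkkh

The strings grow by a fixed suffix hkkh each time.
From 64hkkhhkkh, 2 further steps: 64hkkhhkkh → 64hkkhhkkhhkkh → (answer).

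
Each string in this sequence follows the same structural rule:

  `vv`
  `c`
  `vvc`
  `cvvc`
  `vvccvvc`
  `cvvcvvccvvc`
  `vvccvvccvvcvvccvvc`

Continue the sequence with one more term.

This is a Fibonacci-style word recurrence s(k) = s(k−2)·s(k−1): e.g. vv·c = vvc.
Continuing: cvvcvvccvvc · vvccvvccvvcvvccvvc gives term 8.

cvvcvvccvvcvvccvvccvvcvvccvvc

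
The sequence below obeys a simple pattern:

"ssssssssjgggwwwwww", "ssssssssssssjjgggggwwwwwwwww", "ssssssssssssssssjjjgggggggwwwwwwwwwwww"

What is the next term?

Term n consists of 4n s's, followed by n-1 j's, followed by 2n-1 g's, followed by 3n w's, where the shown terms are n = 2, 3, 4.
Setting n = 5 gives 20, 4, 9, 15 characters in each block.

ssssssssssssssssssssjjjjgggggggggwwwwwwwwwwwwwww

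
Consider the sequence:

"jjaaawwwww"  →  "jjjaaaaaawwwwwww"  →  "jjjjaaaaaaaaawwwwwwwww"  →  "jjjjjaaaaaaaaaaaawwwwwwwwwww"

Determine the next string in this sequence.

Each string has the form j^{n+1} a^{3n} w^{2n+3} (n = 1, 2, …).
At n = 5 the blocks have lengths 6, 15, 13.

jjjjjjaaaaaaaaaaaaaaawwwwwwwwwwwww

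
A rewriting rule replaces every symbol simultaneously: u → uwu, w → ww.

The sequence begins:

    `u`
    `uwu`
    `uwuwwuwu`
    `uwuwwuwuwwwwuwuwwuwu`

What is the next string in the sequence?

Replace each of the 20 characters of uwuwwuwuwwwwuwuwwuwu in place — uwu ww uwu ww ww uwu ww uwu ww ww ww ww uwu ww uwu ww ww uwu ww uwu — and concatenate.

uwuwwuwuwwwwuwuwwuwuwwwwwwwwuwuwwuwuwwwwuwuwwuwu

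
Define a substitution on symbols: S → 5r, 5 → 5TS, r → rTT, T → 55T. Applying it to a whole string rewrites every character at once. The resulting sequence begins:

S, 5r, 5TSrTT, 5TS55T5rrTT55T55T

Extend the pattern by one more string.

5TS55T5r5TS5TS55T5TSrTTrTT55T55T5TS5TS55T5TS5TS55T

Replace each of the 17 characters of 5TS55T5rrTT55T55T in place — 5TS 55T 5r 5TS 5TS 55T 5TS rTT rTT 55T 55T 5TS 5TS 55T 5TS 5TS 55T — and concatenate.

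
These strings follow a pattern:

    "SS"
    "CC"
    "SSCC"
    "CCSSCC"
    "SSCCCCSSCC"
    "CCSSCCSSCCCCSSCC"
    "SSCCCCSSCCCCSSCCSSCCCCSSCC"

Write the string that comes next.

This is a Fibonacci-style word recurrence s(k) = s(k−2)·s(k−1): e.g. SS·CC = SSCC.
So term 8 is CCSSCCSSCCCCSSCC·SSCCCCSSCCCCSSCCSSCCCCSSCC.

CCSSCCSSCCCCSSCCSSCCCCSSCCCCSSCCSSCCCCSSCC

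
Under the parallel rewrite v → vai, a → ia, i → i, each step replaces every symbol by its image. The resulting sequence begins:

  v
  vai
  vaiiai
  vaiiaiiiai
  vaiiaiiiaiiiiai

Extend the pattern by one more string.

vaiiaiiiaiiiiaiiiiiai

Applying the rule to each of the 15 symbols of vaiiaiiiaiiiiai gives the pieces vai ia i i ia i i i ia i i i i ia i, which concatenate to the answer.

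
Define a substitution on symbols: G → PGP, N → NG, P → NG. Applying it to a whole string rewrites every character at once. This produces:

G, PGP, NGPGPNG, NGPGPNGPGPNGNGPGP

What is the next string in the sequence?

Rewriting the 17 symbols of NGPGPNGPGPNGNGPGP one by one yields NG PGP NG PGP NG NG PGP NG PGP NG NG PGP NG PGP NG PGP NG; concatenated:

NGPGPNGPGPNGNGPGPNGPGPNGNGPGPNGPGPNGPGPNG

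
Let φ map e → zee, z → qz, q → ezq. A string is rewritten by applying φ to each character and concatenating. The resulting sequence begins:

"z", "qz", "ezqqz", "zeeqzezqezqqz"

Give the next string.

qzzeezeeezqqzzeeqzezqzeeqzezqezqqz

φ(zeeqzezqezqqz) expands symbol-by-symbol to qz zee zee ezq qz zee qz ezq zee qz ezq ezq qz; joining the 13 pieces gives the next term.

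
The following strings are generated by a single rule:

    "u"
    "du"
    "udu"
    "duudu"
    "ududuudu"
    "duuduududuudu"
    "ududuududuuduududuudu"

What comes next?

Each term (from the third on) is the two preceding terms concatenated in order: term 3 = u·du = udu.
So term 8 is duuduududuudu·ududuududuuduududuudu.

duuduududuuduududuududuuduududuudu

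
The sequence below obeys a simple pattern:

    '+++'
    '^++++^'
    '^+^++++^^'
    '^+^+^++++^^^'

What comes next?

s(k+1) = ^+·s(k)·^, so each term gains ^+ as a prefix and ^ as a suffix.
One more step from ^+^+^++++^^^ gives the answer.

^+^+^+^++++^^^^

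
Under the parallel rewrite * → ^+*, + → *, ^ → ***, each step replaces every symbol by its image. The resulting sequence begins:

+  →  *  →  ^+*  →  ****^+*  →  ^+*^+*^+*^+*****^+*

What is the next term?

Rewriting the 19 symbols of ^+*^+*^+*^+*****^+* one by one yields *** * ^+* *** * ^+* *** * ^+* *** * ^+* ^+* ^+* ^+* ^+* *** * ^+*; concatenated:

****^+*****^+*****^+*****^+*^+*^+*^+*^+*****^+*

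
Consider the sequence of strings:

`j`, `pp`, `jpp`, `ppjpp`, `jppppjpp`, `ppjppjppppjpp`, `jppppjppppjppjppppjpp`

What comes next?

ppjppjppppjppjppppjppppjppjppppjpp

This is a Fibonacci-style word recurrence s(k) = s(k−2)·s(k−1): e.g. j·pp = jpp.
So term 8 is ppjppjppppjpp·jppppjppppjppjppppjpp.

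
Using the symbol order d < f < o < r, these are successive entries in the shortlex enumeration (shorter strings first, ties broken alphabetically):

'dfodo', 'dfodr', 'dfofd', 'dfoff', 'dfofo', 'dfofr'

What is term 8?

Advancing 2 positions from dfofr through dfofr → dfood reaches term 8.

dfoof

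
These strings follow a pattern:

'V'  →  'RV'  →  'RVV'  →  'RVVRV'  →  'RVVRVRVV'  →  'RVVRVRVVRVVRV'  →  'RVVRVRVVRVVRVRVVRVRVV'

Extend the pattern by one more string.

From term 3 onward, concatenate the last term with the second-to-last: RV·V = RVV, RVV·RV = RVVRV, …
So term 8 is RVVRVRVVRVVRVRVVRVRVV·RVVRVRVVRVVRV.

RVVRVRVVRVVRVRVVRVRVVRVVRVRVVRVVRV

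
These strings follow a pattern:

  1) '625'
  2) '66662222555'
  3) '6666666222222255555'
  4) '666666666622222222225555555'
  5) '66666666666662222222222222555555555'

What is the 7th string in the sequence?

666666666666666666622222222222222222225555555555555

Reading off run lengths: 6 runs 1, 4, 7, 10, 13; 2 runs 1, 4, 7, 10, 13; 5 runs 1, 3, 5, 7, 9 — each is linear in n (n = 1, 2, …).
Setting n = 7 gives 19, 19, 13 characters in each block.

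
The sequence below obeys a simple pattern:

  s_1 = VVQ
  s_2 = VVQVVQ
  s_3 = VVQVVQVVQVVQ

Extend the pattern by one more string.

VVQVVQVVQVVQVVQVVQVVQVVQ

Each string is two copies of the previous one concatenated.
So the next term is two copies of VVQVVQVVQVVQ.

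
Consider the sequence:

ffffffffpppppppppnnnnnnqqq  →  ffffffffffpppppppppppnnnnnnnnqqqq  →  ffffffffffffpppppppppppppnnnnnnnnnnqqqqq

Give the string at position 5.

Each string has the form f^{2n+2} p^{2n+3} n^{2n} q^{n}, where the shown terms are n = 3, 4, 5.
At n = 7 the blocks have lengths 16, 17, 14, 7.

ffffffffffffffffpppppppppppppppppnnnnnnnnnnnnnnqqqqqqq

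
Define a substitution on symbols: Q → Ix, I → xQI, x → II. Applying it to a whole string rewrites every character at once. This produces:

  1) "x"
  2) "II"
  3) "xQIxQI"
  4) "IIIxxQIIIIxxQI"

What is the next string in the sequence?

Rewriting the 14 symbols of IIIxxQIIIIxxQI one by one yields xQI xQI xQI II II Ix xQI xQI xQI xQI II II Ix xQI; concatenated:

xQIxQIxQIIIIIIxxQIxQIxQIxQIIIIIIxxQI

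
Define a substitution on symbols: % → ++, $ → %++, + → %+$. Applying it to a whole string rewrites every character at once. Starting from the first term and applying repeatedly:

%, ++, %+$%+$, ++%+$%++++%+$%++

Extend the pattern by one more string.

%+$%+$++%+$%++++%+$%+$%+$%+$++%+$%++++%+$%+$

φ(++%+$%++++%+$%++) expands symbol-by-symbol to %+$ %+$ ++ %+$ %++ ++ %+$ %+$ %+$ %+$ ++ %+$ %++ ++ %+$ %+$; joining the 16 pieces gives the next term.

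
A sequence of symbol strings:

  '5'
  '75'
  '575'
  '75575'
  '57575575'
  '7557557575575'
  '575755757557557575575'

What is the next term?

Each term (from the third on) is the two preceding terms concatenated in order: term 3 = 5·75 = 575.
The next term joins 7557557575575 and 575755757557557575575.

7557557575575575755757557557575575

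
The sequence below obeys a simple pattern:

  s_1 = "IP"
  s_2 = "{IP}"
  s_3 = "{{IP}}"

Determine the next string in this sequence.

s(k+1) = {·s(k)·}, so each term gains { as a prefix and } as a suffix.
Applying this once more to {{IP}}:

{{{IP}}}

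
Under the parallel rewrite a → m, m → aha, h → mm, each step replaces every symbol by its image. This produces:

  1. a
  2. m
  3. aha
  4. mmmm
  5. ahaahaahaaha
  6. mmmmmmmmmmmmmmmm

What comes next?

φ(mmmmmmmmmmmmmmmm) expands symbol-by-symbol to aha aha aha aha aha aha aha aha aha aha aha aha aha aha aha aha; joining the 16 pieces gives the next term.

ahaahaahaahaahaahaahaahaahaahaahaahaahaahaahaaha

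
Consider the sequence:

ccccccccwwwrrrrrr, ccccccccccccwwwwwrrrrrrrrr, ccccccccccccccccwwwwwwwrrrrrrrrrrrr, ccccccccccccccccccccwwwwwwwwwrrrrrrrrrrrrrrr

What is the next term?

ccccccccccccccccccccccccwwwwwwwwwwwrrrrrrrrrrrrrrrrrr

The n-th term is 4n c's then 2n-1 w's then 3n r's, where the shown terms are n = 2, 3, 4, 5.
For the next term, n = 6, so the run lengths are 24, 11, 18.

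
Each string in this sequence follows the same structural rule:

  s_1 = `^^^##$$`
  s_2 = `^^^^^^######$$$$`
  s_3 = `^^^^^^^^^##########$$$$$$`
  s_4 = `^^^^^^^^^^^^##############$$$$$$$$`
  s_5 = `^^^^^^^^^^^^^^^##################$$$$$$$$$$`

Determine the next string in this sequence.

The n-th term is 3n ^'s then 4n-2 #'s then 2n $'s (n = 1, 2, …).
For the next term, n = 6, so the run lengths are 18, 22, 12.

^^^^^^^^^^^^^^^^^^######################$$$$$$$$$$$$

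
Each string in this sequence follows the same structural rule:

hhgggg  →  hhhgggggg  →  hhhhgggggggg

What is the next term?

hhhhhgggggggggg

Term n consists of n h's, followed by 2n g's, where the shown terms are n = 2, 3, 4.
Setting n = 5 gives 5, 10 characters in each block.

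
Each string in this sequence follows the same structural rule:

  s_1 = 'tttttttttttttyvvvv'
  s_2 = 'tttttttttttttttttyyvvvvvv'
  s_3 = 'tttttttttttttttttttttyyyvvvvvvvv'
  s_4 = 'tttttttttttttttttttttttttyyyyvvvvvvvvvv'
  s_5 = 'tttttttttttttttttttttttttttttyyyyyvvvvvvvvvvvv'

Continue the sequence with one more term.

Reading off run lengths: t runs 13, 17, 21, 25, 29; y runs 1, 2, 3, 4, 5; v runs 4, 6, 8, 10, 12 — each is linear in n, where the shown terms are n = 3, 4, 5, 6, 7.
Setting n = 8 gives 33, 6, 14 characters in each block.

tttttttttttttttttttttttttttttttttyyyyyyvvvvvvvvvvvvvv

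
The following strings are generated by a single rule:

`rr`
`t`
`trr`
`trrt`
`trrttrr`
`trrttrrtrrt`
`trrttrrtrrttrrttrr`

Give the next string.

trrttrrtrrttrrttrrtrrttrrtrrt

Each term (from the third on) is the previous term followed by the one before it: term 3 = t·rr = trr.
The next term joins trrttrrtrrttrrttrr and trrttrrtrrt.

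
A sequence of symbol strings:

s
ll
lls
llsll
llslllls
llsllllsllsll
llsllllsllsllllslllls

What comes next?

This is a Fibonacci-style word recurrence s(k) = s(k−1)·s(k−2): e.g. ll·s = lls.
Continuing: llsllllsllsllllslllls · llsllllsllsll gives term 8.

llsllllsllsllllsllllsllsllllsllsll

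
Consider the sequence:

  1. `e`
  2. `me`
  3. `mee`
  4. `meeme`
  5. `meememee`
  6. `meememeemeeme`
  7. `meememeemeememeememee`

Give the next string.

From term 3 onward, concatenate the last term with the second-to-last: me·e = mee, mee·me = meeme, …
Continuing: meememeemeememeememee · meememeemeeme gives term 8.

meememeemeememeememeemeememeemeeme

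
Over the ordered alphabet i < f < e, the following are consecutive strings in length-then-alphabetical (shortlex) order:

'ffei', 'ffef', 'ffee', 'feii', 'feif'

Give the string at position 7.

Continuing the enumeration 2 steps past feif: feif → feie → (answer).

fefi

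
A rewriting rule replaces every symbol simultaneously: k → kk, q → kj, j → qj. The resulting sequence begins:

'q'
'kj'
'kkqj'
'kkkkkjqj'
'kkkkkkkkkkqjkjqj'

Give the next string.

φ(kkkkkkkkkkqjkjqj) expands symbol-by-symbol to kk kk kk kk kk kk kk kk kk kk kj qj kk qj kj qj; joining the 16 pieces gives the next term.

kkkkkkkkkkkkkkkkkkkkkjqjkkqjkjqj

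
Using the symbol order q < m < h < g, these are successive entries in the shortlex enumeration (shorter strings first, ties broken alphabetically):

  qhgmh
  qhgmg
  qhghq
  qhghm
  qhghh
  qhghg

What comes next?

qhggq

Treat qhghg as a base-4 numeral over the given alphabet and add one, carrying through any trailing g's.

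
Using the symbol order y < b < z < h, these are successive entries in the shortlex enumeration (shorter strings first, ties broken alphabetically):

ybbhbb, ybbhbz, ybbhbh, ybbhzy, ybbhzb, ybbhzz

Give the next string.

Treat ybbhzz as a base-4 numeral over the given alphabet and add one, carrying through any trailing h's.

ybbhzh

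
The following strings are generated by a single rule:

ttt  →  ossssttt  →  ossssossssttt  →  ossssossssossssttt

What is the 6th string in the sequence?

Each term is the previous one with ossss prepended.
From ossssossssossssttt, 2 further steps: ossssossssossssttt → ossssossssossssossssttt → (answer).

ossssossssossssossssossssttt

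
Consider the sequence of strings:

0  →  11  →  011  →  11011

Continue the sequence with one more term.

01111011

From term 3 onward, concatenate the second-to-last term with the last: 0·11 = 011, 11·011 = 11011, …
Continuing: 011 · 11011 gives term 5.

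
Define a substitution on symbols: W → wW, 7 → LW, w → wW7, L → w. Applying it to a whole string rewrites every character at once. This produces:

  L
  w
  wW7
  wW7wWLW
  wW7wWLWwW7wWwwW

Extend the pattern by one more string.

Applying the rule to each of the 15 symbols of wW7wWLWwW7wWwwW gives the pieces wW7 wW LW wW7 wW w wW wW7 wW LW wW7 wW wW7 wW7 wW, which concatenate to the answer.

wW7wWLWwW7wWwwWwW7wWLWwW7wWwW7wW7wW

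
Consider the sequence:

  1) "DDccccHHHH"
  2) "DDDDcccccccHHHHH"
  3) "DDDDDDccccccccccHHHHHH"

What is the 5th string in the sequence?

The n-th term is 2n D's then 3n+1 c's then n+3 H's (n = 1, 2, …).
For term 5, n = 5, so the run lengths are 10, 16, 8.

DDDDDDDDDDccccccccccccccccHHHHHHHH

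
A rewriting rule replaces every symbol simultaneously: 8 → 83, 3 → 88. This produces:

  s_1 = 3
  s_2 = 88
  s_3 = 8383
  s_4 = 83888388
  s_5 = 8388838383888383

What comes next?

Rewriting the 16 symbols of 8388838383888383 one by one yields 83 88 83 83 83 88 83 88 83 88 83 83 83 88 83 88; concatenated:

83888383838883888388838383888388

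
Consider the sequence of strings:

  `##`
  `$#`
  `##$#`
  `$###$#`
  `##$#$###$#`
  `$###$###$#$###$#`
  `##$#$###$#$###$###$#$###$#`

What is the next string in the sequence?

From term 3 onward, concatenate the second-to-last term with the last: ##·$# = ##$#, $#·##$# = $###$#, …
So term 8 is $###$###$#$###$#·##$#$###$#$###$###$#$###$#.

$###$###$#$###$###$#$###$#$###$###$#$###$#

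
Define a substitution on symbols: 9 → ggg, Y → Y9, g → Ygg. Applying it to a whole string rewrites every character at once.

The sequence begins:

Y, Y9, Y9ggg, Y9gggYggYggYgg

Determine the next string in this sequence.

Y9gggYggYggYggY9YggYggY9YggYggY9YggYgg

φ(Y9gggYggYggYgg) expands symbol-by-symbol to Y9 ggg Ygg Ygg Ygg Y9 Ygg Ygg Y9 Ygg Ygg Y9 Ygg Ygg; joining the 14 pieces gives the next term.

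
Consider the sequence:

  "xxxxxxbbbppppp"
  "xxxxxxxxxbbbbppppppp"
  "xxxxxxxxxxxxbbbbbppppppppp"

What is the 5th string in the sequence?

Term n consists of 3n x's, followed by n+1 b's, followed by 2n+1 p's, where the shown terms are n = 2, 3, 4.
At n = 6 the blocks have lengths 18, 7, 13.

xxxxxxxxxxxxxxxxxxbbbbbbbppppppppppppp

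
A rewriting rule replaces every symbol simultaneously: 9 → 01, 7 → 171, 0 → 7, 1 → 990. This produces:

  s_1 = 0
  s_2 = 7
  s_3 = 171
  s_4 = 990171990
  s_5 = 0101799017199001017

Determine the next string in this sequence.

Applying the rule to each of the 19 symbols of 0101799017199001017 gives the pieces 7 990 7 990 171 01 01 7 990 171 990 01 01 7 7 990 7 990 171, which concatenate to the answer.

79907990171010179901719900101779907990171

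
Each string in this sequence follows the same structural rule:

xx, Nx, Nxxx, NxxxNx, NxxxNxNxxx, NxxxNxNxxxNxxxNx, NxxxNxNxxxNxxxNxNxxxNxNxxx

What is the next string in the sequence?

This is a Fibonacci-style word recurrence s(k) = s(k−1)·s(k−2): e.g. Nx·xx = Nxxx.
Continuing: NxxxNxNxxxNxxxNxNxxxNxNxxx · NxxxNxNxxxNxxxNx gives term 8.

NxxxNxNxxxNxxxNxNxxxNxNxxxNxxxNxNxxxNxxxNx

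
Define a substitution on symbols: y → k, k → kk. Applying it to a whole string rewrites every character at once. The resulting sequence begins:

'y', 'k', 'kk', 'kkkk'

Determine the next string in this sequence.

Apply φ to kkkk symbol by symbol: k→kk, k→kk, k→kk, k→kk; joined: kk kk kk kk.

kkkkkkkk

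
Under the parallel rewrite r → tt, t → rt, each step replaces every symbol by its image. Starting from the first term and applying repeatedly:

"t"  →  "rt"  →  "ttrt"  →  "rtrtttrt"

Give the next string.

ttrtttrtrtrtttrt

Expanding rtrtttrt: r→tt, t→rt, r→tt, t→rt, t→rt, t→rt, r→tt, t→rt. Concatenated: tt rt tt rt rt rt tt rt.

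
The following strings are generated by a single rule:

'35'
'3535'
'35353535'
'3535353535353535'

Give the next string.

s(k+1) = s(k)·s(k) — each term doubles the last.
Doubling 3535353535353535:

35353535353535353535353535353535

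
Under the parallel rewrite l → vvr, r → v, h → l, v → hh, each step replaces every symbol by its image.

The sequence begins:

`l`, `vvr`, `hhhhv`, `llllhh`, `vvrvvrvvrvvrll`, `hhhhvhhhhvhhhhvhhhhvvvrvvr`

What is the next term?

Replace each of the 26 characters of hhhhvhhhhvhhhhvhhhhvvvrvvr in place — l l l l hh l l l l hh l l l l hh l l l l hh hh hh v hh hh v — and concatenate.

llllhhllllhhllllhhllllhhhhhhvhhhhv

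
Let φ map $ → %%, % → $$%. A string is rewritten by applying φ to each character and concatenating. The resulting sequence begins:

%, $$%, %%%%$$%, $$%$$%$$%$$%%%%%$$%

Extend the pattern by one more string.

Rewriting the 19 symbols of $$%$$%$$%$$%%%%%$$% one by one yields %% %% $$% %% %% $$% %% %% $$% %% %% $$% $$% $$% $$% $$% %% %% $$%; concatenated:

%%%%$$%%%%%$$%%%%%$$%%%%%$$%$$%$$%$$%$$%%%%%$$%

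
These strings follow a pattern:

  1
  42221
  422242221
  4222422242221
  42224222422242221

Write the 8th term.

Every step adds 4222 at the front: s(k+1) = 4222·s(k).
From 42224222422242221, 3 further steps: 42224222422242221 → 422242224222422242221 → 4222422242224222422242221 → (answer).

42224222422242224222422242221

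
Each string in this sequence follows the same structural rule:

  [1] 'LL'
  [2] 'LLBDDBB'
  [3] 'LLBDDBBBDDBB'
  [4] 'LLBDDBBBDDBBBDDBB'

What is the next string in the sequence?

LLBDDBBBDDBBBDDBBBDDBB

Every step adds BDDBB to the end: s(k+1) = s(k)·BDDBB.
So the next term is LLBDDBBBDDBBBDDBB·BDDBB.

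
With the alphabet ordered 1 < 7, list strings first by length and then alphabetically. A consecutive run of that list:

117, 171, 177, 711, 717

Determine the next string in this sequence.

771

Treat 717 as a base-2 numeral over the given alphabet and add one, carrying through any trailing 7's.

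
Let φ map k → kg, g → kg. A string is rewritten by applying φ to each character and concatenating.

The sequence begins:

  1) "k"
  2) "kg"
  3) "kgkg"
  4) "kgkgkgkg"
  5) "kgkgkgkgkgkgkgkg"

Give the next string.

kgkgkgkgkgkgkgkgkgkgkgkgkgkgkgkg

Replace each of the 16 characters of kgkgkgkgkgkgkgkg in place — kg kg kg kg kg kg kg kg kg kg kg kg kg kg kg kg — and concatenate.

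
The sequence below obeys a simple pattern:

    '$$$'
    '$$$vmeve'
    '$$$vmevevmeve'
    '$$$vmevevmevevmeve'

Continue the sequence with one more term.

Each term is the previous one with vmeve appended.
So the next term is $$$vmevevmevevmeve·vmeve.

$$$vmevevmevevmevevmeve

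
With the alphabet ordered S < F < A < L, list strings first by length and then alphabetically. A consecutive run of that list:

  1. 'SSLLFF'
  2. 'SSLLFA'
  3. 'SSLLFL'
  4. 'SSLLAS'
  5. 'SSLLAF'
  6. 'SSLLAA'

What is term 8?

Advancing 2 positions from SSLLAA through SSLLAA → SSLLAL reaches term 8.

SSLLLS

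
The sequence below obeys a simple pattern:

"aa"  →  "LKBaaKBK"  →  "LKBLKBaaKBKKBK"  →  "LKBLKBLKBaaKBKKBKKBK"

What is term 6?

Each term wraps the previous one in LKB on the left and KBK on the right.
From LKBLKBLKBaaKBKKBKKBK, 2 further steps: LKBLKBLKBaaKBKKBKKBK → LKBLKBLKBLKBaaKBKKBKKBKKBK → (answer).

LKBLKBLKBLKBLKBaaKBKKBKKBKKBKKBK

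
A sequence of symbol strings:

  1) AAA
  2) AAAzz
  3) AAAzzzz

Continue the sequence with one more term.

The strings grow by a fixed suffix zz each time.
One more step from AAAzzzz gives the answer.

AAAzzzzzz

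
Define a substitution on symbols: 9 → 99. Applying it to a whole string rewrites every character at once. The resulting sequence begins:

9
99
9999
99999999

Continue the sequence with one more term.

Rewriting each symbol of 99999999: 9→99, 9→99, 9→99, 9→99, 9→99, 9→99, 9→99, 9→99, which concatenates to 99 99 99 99 99 99 99 99.

9999999999999999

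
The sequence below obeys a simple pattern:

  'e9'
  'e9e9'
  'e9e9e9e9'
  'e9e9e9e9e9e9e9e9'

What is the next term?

e9e9e9e9e9e9e9e9e9e9e9e9e9e9e9e9

s(k+1) = s(k)·s(k) — each term doubles the last.
So the next term is two copies of e9e9e9e9e9e9e9e9.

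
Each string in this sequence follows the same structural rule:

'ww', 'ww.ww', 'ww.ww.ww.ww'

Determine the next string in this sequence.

Each string is two copies of the previous one joined by '.'.
So the next term is two copies of ww.ww.ww.ww with '.' between the halves.

ww.ww.ww.ww.ww.ww.ww.ww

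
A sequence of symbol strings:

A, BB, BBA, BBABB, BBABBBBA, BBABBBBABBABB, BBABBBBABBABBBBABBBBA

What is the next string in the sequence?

This is a Fibonacci-style word recurrence s(k) = s(k−1)·s(k−2): e.g. BB·A = BBA.
So term 8 is BBABBBBABBABBBBABBBBA·BBABBBBABBABB.

BBABBBBABBABBBBABBBBABBABBBBABBABB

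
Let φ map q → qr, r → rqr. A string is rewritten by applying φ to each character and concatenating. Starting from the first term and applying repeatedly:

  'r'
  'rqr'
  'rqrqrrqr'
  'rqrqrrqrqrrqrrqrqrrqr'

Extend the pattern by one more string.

rqrqrrqrqrrqrrqrqrrqrqrrqrrqrqrrqrrqrqrrqrqrrqrrqrqrrqr

φ(rqrqrrqrqrrqrrqrqrrqr) expands symbol-by-symbol to rqr qr rqr qr rqr rqr qr rqr qr rqr rqr qr rqr rqr qr rqr qr rqr rqr qr rqr; joining the 21 pieces gives the next term.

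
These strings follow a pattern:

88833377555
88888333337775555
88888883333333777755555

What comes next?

88888888833333333377777555555

Term n consists of 2n+1 8's, followed by 2n+1 3's, followed by n+1 7's, followed by n+2 5's (n = 1, 2, …).
For the next term, n = 4, so the run lengths are 9, 9, 5, 6.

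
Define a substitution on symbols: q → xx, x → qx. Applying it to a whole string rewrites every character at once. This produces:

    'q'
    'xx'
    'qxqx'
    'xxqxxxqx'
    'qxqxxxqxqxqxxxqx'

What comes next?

Rewriting the 16 symbols of qxqxxxqxqxqxxxqx one by one yields xx qx xx qx qx qx xx qx xx qx xx qx qx qx xx qx; concatenated:

xxqxxxqxqxqxxxqxxxqxxxqxqxqxxxqx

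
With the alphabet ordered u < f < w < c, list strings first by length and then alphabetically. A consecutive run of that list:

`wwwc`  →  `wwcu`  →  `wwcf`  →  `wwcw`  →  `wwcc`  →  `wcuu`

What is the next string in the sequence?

The successor of wcuu increments the rightmost position that isn't already c and resets every position after it to u.

wcuf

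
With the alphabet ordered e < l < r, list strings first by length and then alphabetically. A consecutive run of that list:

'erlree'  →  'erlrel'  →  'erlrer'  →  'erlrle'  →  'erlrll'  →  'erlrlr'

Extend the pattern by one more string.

Find the rightmost character of erlrlr below r, bump it to the next letter, and reset everything to its right to e.

erlrre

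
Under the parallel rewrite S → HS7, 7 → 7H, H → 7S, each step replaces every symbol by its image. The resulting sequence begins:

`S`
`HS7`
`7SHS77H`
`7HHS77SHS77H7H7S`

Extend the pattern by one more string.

Replace each of the 16 characters of 7HHS77SHS77H7H7S in place — 7H 7S 7S HS7 7H 7H HS7 7S HS7 7H 7H 7S 7H 7S 7H HS7 — and concatenate.

7H7S7SHS77H7HHS77SHS77H7H7S7H7S7HHS7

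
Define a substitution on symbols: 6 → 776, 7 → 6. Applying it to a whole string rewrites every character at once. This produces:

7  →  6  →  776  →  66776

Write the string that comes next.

Apply φ to 66776 symbol by symbol: 6→776, 6→776, 7→6, 7→6, 6→776; joined: 776 776 6 6 776.

77677666776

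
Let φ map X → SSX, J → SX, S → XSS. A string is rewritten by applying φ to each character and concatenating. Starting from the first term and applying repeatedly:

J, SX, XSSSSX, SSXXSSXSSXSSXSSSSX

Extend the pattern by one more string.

Replace each of the 18 characters of SSXXSSXSSXSSXSSSSX in place — XSS XSS SSX SSX XSS XSS SSX XSS XSS SSX XSS XSS SSX XSS XSS XSS XSS SSX — and concatenate.

XSSXSSSSXSSXXSSXSSSSXXSSXSSSSXXSSXSSSSXXSSXSSXSSXSSSSX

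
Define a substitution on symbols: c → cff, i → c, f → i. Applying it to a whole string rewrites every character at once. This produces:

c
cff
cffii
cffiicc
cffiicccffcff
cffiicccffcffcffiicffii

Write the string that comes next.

Applying the rule to each of the 23 symbols of cffiicccffcffcffiicffii gives the pieces cff i i c c cff cff cff i i cff i i cff i i c c cff i i c c, which concatenate to the answer.

cffiicccffcffcffiicffiicffiicccffiicc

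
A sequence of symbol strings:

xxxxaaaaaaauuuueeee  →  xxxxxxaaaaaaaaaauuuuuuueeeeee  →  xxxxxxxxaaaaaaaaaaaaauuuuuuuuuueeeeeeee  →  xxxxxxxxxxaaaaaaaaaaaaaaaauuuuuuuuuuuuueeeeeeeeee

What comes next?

xxxxxxxxxxxxaaaaaaaaaaaaaaaaaaauuuuuuuuuuuuuuuueeeeeeeeeeee

Term n consists of 2n x's, followed by 3n+1 a's, followed by 3n-2 u's, followed by 2n e's, where the shown terms are n = 2, 3, 4, 5.
For the next term, n = 6, so the run lengths are 12, 19, 16, 12.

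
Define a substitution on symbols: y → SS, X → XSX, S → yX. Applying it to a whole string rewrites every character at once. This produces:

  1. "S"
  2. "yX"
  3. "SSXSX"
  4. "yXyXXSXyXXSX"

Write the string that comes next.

SSXSXSSXSXXSXyXXSXSSXSXXSXyXXSX

Apply φ to yXyXXSXyXXSX symbol by symbol: y→SS, X→XSX, y→SS, X→XSX, X→XSX, S→yX, X→XSX, y→SS, X→XSX, X→XSX, S→yX, X→XSX; joined: SS XSX SS XSX XSX yX XSX SS XSX XSX yX XSX.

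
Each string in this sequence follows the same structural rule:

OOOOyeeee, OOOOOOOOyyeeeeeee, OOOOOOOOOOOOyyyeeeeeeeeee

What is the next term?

OOOOOOOOOOOOOOOOyyyyeeeeeeeeeeeee

The n-th term is 4n O's then n y's then 3n+1 e's (n = 1, 2, …).
Setting n = 4 gives 16, 4, 13 characters in each block.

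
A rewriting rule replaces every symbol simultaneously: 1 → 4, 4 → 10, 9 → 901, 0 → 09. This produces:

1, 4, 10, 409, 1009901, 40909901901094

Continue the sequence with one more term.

Replace each of the 14 characters of 40909901901094 in place — 10 09 901 09 901 901 09 4 901 09 4 09 901 10 — and concatenate.

1009901099019010949010940990110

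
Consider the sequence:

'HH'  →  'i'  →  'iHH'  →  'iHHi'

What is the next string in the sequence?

This is a Fibonacci-style word recurrence s(k) = s(k−1)·s(k−2): e.g. i·HH = iHH.
So term 5 is iHHi·iHH.

iHHiiHH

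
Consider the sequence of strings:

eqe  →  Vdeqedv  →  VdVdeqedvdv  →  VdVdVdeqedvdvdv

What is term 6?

s(k+1) = Vd·s(k)·dv, so each term gains Vd as a prefix and dv as a suffix.
From VdVdVdeqedvdvdv, 2 further steps: VdVdVdeqedvdvdv → VdVdVdVdeqedvdvdvdv → (answer).

VdVdVdVdVdeqedvdvdvdvdv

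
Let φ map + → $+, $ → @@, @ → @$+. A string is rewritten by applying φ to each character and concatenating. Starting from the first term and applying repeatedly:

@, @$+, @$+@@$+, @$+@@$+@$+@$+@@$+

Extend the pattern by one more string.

@$+@@$+@$+@$+@@$+@$+@@$+@$+@@$+@$+@$+@@$+

Replace each of the 17 characters of @$+@@$+@$+@$+@@$+ in place — @$+ @@ $+ @$+ @$+ @@ $+ @$+ @@ $+ @$+ @@ $+ @$+ @$+ @@ $+ — and concatenate.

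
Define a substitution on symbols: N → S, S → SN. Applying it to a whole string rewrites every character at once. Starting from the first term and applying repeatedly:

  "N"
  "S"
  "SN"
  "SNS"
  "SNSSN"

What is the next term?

Rewriting each symbol of SNSSN: S→SN, N→S, S→SN, S→SN, N→S, which concatenates to SN S SN SN S.

SNSSNSNS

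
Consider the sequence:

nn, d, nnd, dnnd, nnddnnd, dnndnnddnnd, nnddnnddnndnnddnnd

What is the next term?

dnndnnddnndnnddnnddnndnnddnnd

Each term (from the third on) is the two preceding terms concatenated in order: term 3 = nn·d = nnd.
The next term joins dnndnnddnnd and nnddnnddnndnnddnnd.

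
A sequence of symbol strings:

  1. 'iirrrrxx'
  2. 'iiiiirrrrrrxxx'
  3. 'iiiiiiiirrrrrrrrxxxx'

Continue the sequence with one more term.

Reading off run lengths: i runs 2, 5, 8; r runs 4, 6, 8; x runs 2, 3, 4 — each is linear in n (n = 1, 2, …).
For the next term, n = 4, so the run lengths are 11, 10, 5.

iiiiiiiiiiirrrrrrrrrrxxxxx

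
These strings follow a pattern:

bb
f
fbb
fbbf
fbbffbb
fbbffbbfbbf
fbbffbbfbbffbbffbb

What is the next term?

fbbffbbfbbffbbffbbfbbffbbfbbf

Each term (from the third on) is the previous term followed by the one before it: term 3 = f·bb = fbb.
Continuing: fbbffbbfbbffbbffbb · fbbffbbfbbf gives term 8.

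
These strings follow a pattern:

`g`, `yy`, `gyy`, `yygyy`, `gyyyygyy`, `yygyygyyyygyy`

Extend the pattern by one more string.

gyyyygyyyygyygyyyygyy

Each term (from the third on) is the two preceding terms concatenated in order: term 3 = g·yy = gyy.
So term 7 is gyyyygyy·yygyygyyyygyy.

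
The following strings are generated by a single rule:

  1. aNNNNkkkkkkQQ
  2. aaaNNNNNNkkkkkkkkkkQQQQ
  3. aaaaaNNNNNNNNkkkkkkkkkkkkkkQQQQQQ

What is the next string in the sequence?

aaaaaaaNNNNNNNNNNkkkkkkkkkkkkkkkkkkQQQQQQQQ

Reading off run lengths: a runs 1, 3, 5; N runs 4, 6, 8; k runs 6, 10, 14; Q runs 2, 4, 6 — each is linear in n (n = 1, 2, …).
Setting n = 4 gives 7, 10, 18, 8 characters in each block.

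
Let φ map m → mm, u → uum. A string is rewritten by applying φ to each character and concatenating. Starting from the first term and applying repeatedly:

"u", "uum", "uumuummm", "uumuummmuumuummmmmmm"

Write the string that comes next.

Replace each of the 20 characters of uumuummmuumuummmmmmm in place — uum uum mm uum uum mm mm mm uum uum mm uum uum mm mm mm mm mm mm mm — and concatenate.

uumuummmuumuummmmmmmuumuummmuumuummmmmmmmmmmmmmm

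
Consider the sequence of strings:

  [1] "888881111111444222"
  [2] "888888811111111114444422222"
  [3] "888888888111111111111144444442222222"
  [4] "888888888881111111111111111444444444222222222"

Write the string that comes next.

Term n consists of 2n+1 8's, followed by 3n+1 1's, followed by 2n-1 4's, followed by 2n-1 2's, where the shown terms are n = 2, 3, 4, 5.
For the next term, n = 6, so the run lengths are 13, 19, 11, 11.

888888888888811111111111111111114444444444422222222222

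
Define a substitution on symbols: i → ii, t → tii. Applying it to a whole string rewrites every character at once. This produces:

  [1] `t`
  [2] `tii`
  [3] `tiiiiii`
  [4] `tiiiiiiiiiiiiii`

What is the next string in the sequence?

tiiiiiiiiiiiiiiiiiiiiiiiiiiiiii

φ(tiiiiiiiiiiiiii) expands symbol-by-symbol to tii ii ii ii ii ii ii ii ii ii ii ii ii ii ii; joining the 15 pieces gives the next term.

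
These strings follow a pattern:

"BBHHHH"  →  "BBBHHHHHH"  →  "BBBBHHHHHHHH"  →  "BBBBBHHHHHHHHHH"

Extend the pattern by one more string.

Term n consists of n B's, followed by 2n H's, where the shown terms are n = 2, 3, 4, 5.
Setting n = 6 gives 6, 12 characters in each block.

BBBBBBHHHHHHHHHHHH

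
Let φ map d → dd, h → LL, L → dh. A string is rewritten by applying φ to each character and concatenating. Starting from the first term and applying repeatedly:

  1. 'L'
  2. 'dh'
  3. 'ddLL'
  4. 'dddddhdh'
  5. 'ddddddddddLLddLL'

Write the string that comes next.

dddddddddddddddddddddhdhdddddhdh

Replace each of the 16 characters of ddddddddddLLddLL in place — dd dd dd dd dd dd dd dd dd dd dh dh dd dd dh dh — and concatenate.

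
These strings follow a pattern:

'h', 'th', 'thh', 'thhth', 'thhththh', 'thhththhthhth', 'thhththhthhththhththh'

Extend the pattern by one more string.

This is a Fibonacci-style word recurrence s(k) = s(k−1)·s(k−2): e.g. th·h = thh.
The next term joins thhththhthhththhththh and thhththhthhth.

thhththhthhththhththhthhththhthhth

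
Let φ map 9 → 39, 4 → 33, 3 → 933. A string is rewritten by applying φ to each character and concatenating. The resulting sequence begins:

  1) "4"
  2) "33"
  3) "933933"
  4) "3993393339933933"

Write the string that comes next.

933393993393339933933933393993393339933933

Applying the rule to each of the 16 symbols of 3993393339933933 gives the pieces 933 39 39 933 933 39 933 933 933 39 39 933 933 39 933 933, which concatenate to the answer.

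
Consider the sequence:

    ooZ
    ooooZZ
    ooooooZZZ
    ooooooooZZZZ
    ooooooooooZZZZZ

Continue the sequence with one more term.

ooooooooooooZZZZZZ

Each string has the form o^{2n} Z^{n} (n = 1, 2, …).
For the next term, n = 6, so the run lengths are 12, 6.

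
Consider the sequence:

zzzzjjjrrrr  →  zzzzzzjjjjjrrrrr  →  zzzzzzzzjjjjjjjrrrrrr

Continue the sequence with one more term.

zzzzzzzzzzjjjjjjjjjrrrrrrr

The n-th term is 2n z's then 2n-1 j's then n+2 r's, where the shown terms are n = 2, 3, 4.
For the next term, n = 5, so the run lengths are 10, 9, 7.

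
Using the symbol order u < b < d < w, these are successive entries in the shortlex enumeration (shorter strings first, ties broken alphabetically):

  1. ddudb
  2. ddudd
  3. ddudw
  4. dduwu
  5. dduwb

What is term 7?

Stepping forward 2 times from dduwb: dduwb → dduwd, then the target.

dduww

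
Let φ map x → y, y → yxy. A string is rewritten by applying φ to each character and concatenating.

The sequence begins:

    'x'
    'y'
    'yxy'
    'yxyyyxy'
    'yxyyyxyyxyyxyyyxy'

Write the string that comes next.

Rewriting the 17 symbols of yxyyyxyyxyyxyyyxy one by one yields yxy y yxy yxy yxy y yxy yxy y yxy yxy y yxy yxy yxy y yxy; concatenated:

yxyyyxyyxyyxyyyxyyxyyyxyyxyyyxyyxyyxyyyxy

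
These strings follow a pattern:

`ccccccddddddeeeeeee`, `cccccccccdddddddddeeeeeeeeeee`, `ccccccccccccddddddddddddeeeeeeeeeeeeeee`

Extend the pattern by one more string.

cccccccccccccccdddddddddddddddeeeeeeeeeeeeeeeeeee

Term n consists of 3n+3 c's, followed by 3n+3 d's, followed by 4n+3 e's (n = 1, 2, …).
At n = 4 the blocks have lengths 15, 15, 19.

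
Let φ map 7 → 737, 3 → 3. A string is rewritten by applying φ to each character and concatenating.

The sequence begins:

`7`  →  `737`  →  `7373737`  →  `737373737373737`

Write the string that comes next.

φ(737373737373737) expands symbol-by-symbol to 737 3 737 3 737 3 737 3 737 3 737 3 737 3 737; joining the 15 pieces gives the next term.

7373737373737373737373737373737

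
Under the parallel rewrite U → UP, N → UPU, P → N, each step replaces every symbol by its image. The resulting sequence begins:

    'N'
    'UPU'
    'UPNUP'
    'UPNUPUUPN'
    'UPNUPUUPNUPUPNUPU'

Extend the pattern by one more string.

Rewriting the 17 symbols of UPNUPUUPNUPUPNUPU one by one yields UP N UPU UP N UP UP N UPU UP N UP N UPU UP N UP; concatenated:

UPNUPUUPNUPUPNUPUUPNUPNUPUUPNUP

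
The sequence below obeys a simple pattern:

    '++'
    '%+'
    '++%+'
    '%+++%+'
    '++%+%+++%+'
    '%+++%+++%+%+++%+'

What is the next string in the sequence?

++%+%+++%+%+++%+++%+%+++%+

From term 3 onward, concatenate the second-to-last term with the last: ++·%+ = ++%+, %+·++%+ = %+++%+, …
Continuing: ++%+%+++%+ · %+++%+++%+%+++%+ gives term 7.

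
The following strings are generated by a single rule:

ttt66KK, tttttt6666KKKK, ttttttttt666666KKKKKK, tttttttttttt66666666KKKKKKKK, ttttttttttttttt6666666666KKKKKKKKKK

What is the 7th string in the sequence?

ttttttttttttttttttttt66666666666666KKKKKKKKKKKKKK

Reading off run lengths: t runs 3, 6, 9, 12, 15; 6 runs 2, 4, 6, 8, 10; K runs 2, 4, 6, 8, 10 — each is linear in n (n = 1, 2, …).
For term 7, n = 7, so the run lengths are 21, 14, 14.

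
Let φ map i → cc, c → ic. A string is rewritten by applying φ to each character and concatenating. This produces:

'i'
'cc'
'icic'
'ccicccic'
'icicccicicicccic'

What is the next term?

Replace each of the 16 characters of icicccicicicccic in place — cc ic cc ic ic ic cc ic cc ic cc ic ic ic cc ic — and concatenate.

ccicccicicicccicccicccicicicccic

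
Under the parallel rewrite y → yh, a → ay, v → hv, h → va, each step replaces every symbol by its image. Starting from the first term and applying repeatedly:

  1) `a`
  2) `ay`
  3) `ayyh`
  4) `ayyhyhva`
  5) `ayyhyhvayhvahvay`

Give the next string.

ayyhyhvayhvahvayyhvahvayvahvayyh

φ(ayyhyhvayhvahvay) expands symbol-by-symbol to ay yh yh va yh va hv ay yh va hv ay va hv ay yh; joining the 16 pieces gives the next term.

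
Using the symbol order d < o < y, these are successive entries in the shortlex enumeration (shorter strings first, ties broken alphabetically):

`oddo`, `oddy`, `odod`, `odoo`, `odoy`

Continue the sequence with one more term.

The successor of odoy increments the rightmost position that isn't already y and resets every position after it to d.

odyd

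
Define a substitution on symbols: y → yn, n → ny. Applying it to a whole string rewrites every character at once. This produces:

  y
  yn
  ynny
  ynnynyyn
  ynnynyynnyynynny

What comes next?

φ(ynnynyynnyynynny) expands symbol-by-symbol to yn ny ny yn ny yn yn ny ny yn yn ny yn ny ny yn; joining the 16 pieces gives the next term.

ynnynyynnyynynnynyynynnyynnynyyn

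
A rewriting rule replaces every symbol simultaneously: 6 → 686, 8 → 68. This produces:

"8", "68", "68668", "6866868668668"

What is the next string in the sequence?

φ(6866868668668) expands symbol-by-symbol to 686 68 686 686 68 686 68 686 686 68 686 686 68; joining the 13 pieces gives the next term.

6866868668668686686866866868668668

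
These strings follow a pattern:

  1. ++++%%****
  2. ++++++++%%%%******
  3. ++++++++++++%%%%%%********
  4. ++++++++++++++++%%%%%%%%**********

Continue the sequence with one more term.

Each string has the form +^{4n} %^{2n} *^{2n+2} (n = 1, 2, …).
At n = 5 the blocks have lengths 20, 10, 12.

++++++++++++++++++++%%%%%%%%%%************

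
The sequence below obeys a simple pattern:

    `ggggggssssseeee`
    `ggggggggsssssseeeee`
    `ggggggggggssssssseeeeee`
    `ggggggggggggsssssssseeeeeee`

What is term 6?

ggggggggggggggggsssssssssseeeeeeeee

Reading off run lengths: g runs 6, 8, 10, 12; s runs 5, 6, 7, 8; e runs 4, 5, 6, 7 — each is linear in n, where the shown terms are n = 3, 4, 5, 6.
For term 6, n = 8, so the run lengths are 16, 10, 9.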